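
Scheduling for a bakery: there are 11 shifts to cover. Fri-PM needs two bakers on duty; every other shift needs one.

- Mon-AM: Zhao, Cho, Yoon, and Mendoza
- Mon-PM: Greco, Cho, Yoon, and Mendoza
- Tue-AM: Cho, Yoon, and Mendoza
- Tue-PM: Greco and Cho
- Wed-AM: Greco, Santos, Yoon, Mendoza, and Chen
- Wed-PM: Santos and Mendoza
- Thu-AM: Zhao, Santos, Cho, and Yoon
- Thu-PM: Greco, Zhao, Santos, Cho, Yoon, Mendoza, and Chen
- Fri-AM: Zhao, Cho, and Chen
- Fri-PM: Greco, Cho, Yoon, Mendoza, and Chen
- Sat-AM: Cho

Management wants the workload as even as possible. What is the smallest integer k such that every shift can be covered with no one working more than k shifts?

With 7 bakers and 12 worker-slots to fill, someone must work at least ⌈12/7⌉ = 2 shifts, so k ≥ 2.
k = 2 works: Mon-AM→Zhao, Mon-PM→Greco, Tue-AM→Cho, Tue-PM→Greco, Wed-AM→Yoon, Wed-PM→Santos, Thu-AM→Santos, Thu-PM→Yoon, Fri-AM→Zhao, Fri-PM→Mendoza+Chen, Sat-AM→Cho.
Loads: Greco 2, Zhao 2, Santos 2, Cho 2, Yoon 2, Mendoza 1, Chen 1 — all ≤ 2.

2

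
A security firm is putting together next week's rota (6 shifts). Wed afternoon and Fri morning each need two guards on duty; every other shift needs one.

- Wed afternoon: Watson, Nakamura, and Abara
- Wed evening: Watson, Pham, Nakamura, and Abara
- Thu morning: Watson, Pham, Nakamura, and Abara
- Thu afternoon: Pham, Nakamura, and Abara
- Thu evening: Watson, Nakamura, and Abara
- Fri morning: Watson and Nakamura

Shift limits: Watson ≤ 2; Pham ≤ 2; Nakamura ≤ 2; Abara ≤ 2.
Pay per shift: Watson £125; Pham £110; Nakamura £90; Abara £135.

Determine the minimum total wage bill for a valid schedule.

Fri morning can only be covered by Watson and Nakamura, so that assignment is forced.
Picking the cheapest available guard for each shift independently would cost £790, but that ignores the shift limits.
An optimal schedule: Wed afternoon→Watson+Nakamura, Wed evening→Pham, Thu morning→Abara, Thu afternoon→Pham, Thu evening→Abara, Fri morning→Watson+Nakamura.
Total: 125 + 90 + 110 + 135 + 110 + 135 + 125 + 90 = £920.

£920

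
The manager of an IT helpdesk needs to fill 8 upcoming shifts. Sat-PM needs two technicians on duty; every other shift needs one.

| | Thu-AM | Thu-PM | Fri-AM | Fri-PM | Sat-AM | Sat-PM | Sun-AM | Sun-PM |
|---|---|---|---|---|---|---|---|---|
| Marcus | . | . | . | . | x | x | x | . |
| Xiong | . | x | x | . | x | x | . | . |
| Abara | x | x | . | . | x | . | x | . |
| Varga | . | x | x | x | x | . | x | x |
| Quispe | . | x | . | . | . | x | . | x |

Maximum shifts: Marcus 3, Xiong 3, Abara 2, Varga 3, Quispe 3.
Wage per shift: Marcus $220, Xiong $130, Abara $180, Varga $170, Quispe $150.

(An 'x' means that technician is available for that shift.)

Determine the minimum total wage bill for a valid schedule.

Thu-AM can only be covered by Abara, so that assignment is forced.
Fri-PM can only be covered by Varga, so that assignment is forced.
Picking the cheapest available technician for each shift independently would cost $1340, but that ignores the shift limits.
An optimal schedule: Thu-AM→Abara, Thu-PM→Quispe, Fri-AM→Xiong, Fri-PM→Varga, Sat-AM→Xiong, Sat-PM→Xiong+Quispe, Sun-AM→Varga, Sun-PM→Quispe.
Total: 180 + 150 + 130 + 170 + 130 + 130 + 150 + 170 + 150 = $1360.

$1360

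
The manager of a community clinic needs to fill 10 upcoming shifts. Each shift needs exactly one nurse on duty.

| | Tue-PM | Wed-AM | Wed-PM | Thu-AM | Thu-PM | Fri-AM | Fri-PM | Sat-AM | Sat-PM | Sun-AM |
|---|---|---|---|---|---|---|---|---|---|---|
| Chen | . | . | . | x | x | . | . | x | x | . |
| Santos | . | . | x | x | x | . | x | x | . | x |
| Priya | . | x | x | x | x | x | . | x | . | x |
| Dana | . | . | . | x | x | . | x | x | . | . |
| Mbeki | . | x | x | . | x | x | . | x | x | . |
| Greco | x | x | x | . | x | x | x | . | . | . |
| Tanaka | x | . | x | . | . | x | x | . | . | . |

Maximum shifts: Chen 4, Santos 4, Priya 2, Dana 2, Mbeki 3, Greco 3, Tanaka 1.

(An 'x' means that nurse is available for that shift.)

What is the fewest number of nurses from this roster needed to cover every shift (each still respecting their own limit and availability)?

10 slots to fill and no one can take more than 4, so at least ⌈10/4⌉ = 3 nurses are needed.
Chen, Santos, and Greco alone can cover everything: Tue-PM→Greco, Wed-AM→Greco, Wed-PM→Santos, Thu-AM→Chen, Thu-PM→Chen, Fri-AM→Greco, Fri-PM→Santos, Sat-AM→Chen, Sat-PM→Chen, Sun-AM→Santos.

3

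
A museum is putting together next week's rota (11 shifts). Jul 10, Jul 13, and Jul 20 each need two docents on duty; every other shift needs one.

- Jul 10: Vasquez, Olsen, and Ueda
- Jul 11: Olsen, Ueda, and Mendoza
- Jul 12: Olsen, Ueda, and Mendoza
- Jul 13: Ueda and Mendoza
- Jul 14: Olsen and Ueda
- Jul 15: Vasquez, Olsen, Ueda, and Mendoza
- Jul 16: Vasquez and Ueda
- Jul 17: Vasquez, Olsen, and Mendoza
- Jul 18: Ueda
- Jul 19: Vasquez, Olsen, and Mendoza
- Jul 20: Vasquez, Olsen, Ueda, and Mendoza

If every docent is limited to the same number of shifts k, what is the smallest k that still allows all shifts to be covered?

4

With 4 docents and 14 worker-slots to fill, someone must work at least ⌈14/4⌉ = 4 shifts, so k ≥ 4.
k = 4 works: Jul 10→Vasquez+Olsen, Jul 11→Olsen, Jul 12→Olsen, Jul 13→Ueda+Mendoza, Jul 14→Olsen, Jul 15→Ueda, Jul 16→Vasquez, Jul 17→Vasquez, Jul 18→Ueda, Jul 19→Vasquez, Jul 20→Ueda+Mendoza.
Loads: Vasquez 4, Olsen 4, Ueda 4, Mendoza 2 — all ≤ 4.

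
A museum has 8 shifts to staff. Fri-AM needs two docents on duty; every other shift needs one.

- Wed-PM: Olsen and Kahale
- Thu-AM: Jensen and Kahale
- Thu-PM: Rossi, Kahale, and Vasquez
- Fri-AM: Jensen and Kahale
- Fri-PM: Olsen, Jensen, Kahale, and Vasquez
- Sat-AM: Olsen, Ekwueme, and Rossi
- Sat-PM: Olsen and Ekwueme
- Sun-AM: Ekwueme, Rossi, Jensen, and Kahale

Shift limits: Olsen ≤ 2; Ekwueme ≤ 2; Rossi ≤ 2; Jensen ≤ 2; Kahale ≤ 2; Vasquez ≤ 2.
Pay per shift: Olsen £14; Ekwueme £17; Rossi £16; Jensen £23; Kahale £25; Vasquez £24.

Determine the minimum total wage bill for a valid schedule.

Fri-AM can only be covered by Jensen and Kahale, so that assignment is forced.
Picking the cheapest available docent for each shift independently would cost £159, but that ignores the shift limits.
An optimal schedule: Wed-PM→Olsen, Thu-AM→Jensen, Thu-PM→Rossi, Fri-AM→Jensen+Kahale, Fri-PM→Olsen, Sat-AM→Rossi, Sat-PM→Ekwueme, Sun-AM→Ekwueme.
Total: 14 + 23 + 16 + 23 + 25 + 14 + 16 + 17 + 17 = £165.

£165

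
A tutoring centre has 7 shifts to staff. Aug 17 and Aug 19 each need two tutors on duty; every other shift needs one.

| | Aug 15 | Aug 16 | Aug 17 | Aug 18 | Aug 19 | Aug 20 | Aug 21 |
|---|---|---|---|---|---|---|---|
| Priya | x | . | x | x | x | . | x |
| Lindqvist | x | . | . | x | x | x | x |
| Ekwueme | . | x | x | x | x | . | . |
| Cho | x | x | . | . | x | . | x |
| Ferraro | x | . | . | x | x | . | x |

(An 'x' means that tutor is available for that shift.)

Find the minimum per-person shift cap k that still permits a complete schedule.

2

With 5 tutors and 9 worker-slots to fill, someone must work at least ⌈9/5⌉ = 2 shifts, so k ≥ 2.
k = 2 works: Aug 15→Priya, Aug 16→Ekwueme, Aug 17→Priya+Ekwueme, Aug 18→Lindqvist, Aug 19→Cho+Ferraro, Aug 20→Lindqvist, Aug 21→Cho.
Loads: Priya 2, Lindqvist 2, Ekwueme 2, Cho 2, Ferraro 1 — all ≤ 2.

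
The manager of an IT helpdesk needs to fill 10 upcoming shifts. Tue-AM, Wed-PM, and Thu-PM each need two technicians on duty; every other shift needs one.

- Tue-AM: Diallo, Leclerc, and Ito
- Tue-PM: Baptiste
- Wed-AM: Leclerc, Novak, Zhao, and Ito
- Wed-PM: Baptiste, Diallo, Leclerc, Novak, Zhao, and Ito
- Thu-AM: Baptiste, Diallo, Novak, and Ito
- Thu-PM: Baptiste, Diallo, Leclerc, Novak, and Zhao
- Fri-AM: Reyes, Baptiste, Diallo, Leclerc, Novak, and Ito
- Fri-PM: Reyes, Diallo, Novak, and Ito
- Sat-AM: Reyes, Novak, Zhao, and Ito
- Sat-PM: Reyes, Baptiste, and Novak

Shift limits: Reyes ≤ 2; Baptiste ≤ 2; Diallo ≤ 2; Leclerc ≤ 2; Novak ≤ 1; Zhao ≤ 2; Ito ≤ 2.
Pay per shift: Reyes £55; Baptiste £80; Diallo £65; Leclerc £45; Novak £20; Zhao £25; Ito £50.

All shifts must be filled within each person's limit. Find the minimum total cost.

Tue-PM can only be covered by Baptiste, so that assignment is forced.
Picking the cheapest available technician for each shift independently would cost £385, but that ignores the shift limits.
An optimal schedule: Tue-AM→Diallo+Leclerc, Tue-PM→Baptiste, Wed-AM→Leclerc, Wed-PM→Zhao+Ito, Thu-AM→Baptiste, Thu-PM→Diallo+Zhao, Fri-AM→Ito, Fri-PM→Reyes, Sat-AM→Novak, Sat-PM→Reyes.
Total: 65 + 45 + 80 + 45 + 25 + 50 + 80 + 65 + 25 + 50 + 55 + 20 + 55 = £660.

£660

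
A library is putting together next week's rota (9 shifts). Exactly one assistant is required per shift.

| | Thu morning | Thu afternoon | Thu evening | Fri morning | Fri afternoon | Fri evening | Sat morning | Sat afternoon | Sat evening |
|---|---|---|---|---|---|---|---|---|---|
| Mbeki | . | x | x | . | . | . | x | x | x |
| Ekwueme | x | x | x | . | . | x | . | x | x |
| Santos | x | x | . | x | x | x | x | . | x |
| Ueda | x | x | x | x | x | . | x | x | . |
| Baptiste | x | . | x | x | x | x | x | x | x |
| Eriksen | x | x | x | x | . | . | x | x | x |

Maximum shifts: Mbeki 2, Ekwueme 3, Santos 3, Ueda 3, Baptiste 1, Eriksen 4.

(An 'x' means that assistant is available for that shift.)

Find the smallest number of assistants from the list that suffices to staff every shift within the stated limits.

9 slots to fill and no one can take more than 4, so at least ⌈9/4⌉ = 3 assistants are needed.
Mbeki, Santos, and Eriksen alone can cover everything: Thu morning→Santos, Thu afternoon→Eriksen, Thu evening→Mbeki, Fri morning→Eriksen, Fri afternoon→Santos, Fri evening→Santos, Sat morning→Eriksen, Sat afternoon→Mbeki, Sat evening→Eriksen.

3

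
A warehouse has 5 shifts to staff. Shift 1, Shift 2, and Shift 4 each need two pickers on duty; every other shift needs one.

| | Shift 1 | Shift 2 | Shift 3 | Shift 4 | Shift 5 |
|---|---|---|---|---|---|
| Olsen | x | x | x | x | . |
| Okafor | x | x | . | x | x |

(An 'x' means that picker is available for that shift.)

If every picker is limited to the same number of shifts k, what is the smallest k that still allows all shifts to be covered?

4

With 2 pickers and 8 worker-slots to fill, someone must work at least ⌈8/2⌉ = 4 shifts, so k ≥ 4.
k = 4 works: Shift 1→Olsen+Okafor, Shift 2→Olsen+Okafor, Shift 3→Olsen, Shift 4→Olsen+Okafor, Shift 5→Okafor.
Loads: Olsen 4, Okafor 4 — all ≤ 4.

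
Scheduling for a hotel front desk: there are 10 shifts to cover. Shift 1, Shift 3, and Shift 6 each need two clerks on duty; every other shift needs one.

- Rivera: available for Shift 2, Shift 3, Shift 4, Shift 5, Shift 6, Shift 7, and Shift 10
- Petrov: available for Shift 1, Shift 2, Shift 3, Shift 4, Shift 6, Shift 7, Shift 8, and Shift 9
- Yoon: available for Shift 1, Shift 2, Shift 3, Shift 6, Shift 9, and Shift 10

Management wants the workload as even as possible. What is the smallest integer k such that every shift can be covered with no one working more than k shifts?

5

With 3 clerks and 13 worker-slots to fill, someone must work at least ⌈13/3⌉ = 5 shifts, so k ≥ 5.
k = 5 works: Shift 1→Petrov+Yoon, Shift 2→Rivera, Shift 3→Petrov+Yoon, Shift 4→Rivera, Shift 5→Rivera, Shift 6→Petrov+Yoon, Shift 7→Rivera, Shift 8→Petrov, Shift 9→Petrov, Shift 10→Rivera.
Loads: Rivera 5, Petrov 5, Yoon 3 — all ≤ 5.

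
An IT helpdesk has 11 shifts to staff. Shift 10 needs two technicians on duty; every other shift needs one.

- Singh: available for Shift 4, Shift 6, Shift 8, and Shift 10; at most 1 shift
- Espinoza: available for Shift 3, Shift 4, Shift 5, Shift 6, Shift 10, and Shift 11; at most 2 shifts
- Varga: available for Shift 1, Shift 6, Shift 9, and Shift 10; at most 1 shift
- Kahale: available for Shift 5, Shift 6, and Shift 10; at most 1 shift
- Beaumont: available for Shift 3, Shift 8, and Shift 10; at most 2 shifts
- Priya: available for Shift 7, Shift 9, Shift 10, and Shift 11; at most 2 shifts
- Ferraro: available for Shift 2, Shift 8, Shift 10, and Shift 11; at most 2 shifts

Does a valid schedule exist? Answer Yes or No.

Total capacity is 1+2+1+1+2+2+2 = 11 but 12 worker-slots are needed — infeasible.

No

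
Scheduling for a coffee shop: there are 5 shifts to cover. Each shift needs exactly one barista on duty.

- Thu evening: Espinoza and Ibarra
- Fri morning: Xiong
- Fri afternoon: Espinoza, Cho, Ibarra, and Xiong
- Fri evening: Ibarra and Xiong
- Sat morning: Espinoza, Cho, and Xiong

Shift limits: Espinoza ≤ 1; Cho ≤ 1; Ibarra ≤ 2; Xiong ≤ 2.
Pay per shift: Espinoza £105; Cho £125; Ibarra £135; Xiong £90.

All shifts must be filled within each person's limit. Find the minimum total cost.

£545

Fri morning can only be covered by Xiong, so that assignment is forced.
Picking the cheapest available barista for each shift independently would cost £465, but that ignores the shift limits.
An optimal schedule: Thu evening→Espinoza, Fri morning→Xiong, Fri afternoon→Ibarra, Fri evening→Xiong, Sat morning→Cho.
Total: 105 + 90 + 135 + 90 + 125 = £545.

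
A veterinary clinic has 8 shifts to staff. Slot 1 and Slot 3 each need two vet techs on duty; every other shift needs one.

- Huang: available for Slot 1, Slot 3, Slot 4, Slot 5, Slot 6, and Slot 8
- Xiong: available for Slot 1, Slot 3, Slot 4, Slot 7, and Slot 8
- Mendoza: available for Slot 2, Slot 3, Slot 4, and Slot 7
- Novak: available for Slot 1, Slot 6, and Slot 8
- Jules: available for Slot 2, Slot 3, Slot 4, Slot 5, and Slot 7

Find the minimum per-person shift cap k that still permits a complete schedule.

With 5 vet techs and 10 worker-slots to fill, someone must work at least ⌈10/5⌉ = 2 shifts, so k ≥ 2.
k = 2 works: Slot 1→Xiong+Novak, Slot 2→Mendoza, Slot 3→Mendoza+Jules, Slot 4→Jules, Slot 5→Huang, Slot 6→Huang, Slot 7→Xiong, Slot 8→Novak.
Loads: Huang 2, Xiong 2, Mendoza 2, Novak 2, Jules 2 — all ≤ 2.

2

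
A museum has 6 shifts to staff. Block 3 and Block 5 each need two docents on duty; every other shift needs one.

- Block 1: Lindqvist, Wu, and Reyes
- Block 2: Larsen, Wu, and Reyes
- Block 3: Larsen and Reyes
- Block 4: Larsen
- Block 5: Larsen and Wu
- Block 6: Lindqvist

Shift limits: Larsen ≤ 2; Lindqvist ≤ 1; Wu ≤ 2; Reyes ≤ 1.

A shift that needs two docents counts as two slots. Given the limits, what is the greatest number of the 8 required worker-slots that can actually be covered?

Total capacity across all docents is 2+1+2+1 = 6, and 8 slots are needed, so at most 6 can be filled.
An assignment achieving 6: Block 1→Wu, Block 3→Larsen+Reyes, Block 4→Larsen, Block 5→Wu, Block 6→Lindqvist.
Loads: Larsen 2/2, Lindqvist 1/1, Wu 2/2, Reyes 1/1.

6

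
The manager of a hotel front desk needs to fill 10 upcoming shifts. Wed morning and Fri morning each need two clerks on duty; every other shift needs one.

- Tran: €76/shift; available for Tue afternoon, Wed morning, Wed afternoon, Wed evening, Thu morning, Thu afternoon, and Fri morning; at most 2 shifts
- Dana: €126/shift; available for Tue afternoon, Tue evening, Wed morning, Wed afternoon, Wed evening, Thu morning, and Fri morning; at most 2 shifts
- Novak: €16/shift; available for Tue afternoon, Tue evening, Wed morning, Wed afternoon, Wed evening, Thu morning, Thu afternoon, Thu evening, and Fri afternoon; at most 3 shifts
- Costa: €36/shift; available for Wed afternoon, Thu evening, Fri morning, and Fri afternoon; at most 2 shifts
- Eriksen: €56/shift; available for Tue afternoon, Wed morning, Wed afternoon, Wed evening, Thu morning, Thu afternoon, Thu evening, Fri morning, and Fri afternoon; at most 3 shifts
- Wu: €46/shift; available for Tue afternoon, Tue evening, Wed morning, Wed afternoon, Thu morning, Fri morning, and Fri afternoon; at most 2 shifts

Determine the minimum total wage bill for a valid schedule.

€532

Picking the cheapest available clerk for each shift independently would cost €272, but that ignores the shift limits.
An optimal schedule: Tue afternoon→Wu, Tue evening→Novak, Wed morning→Eriksen+Tran, Wed afternoon→Costa, Wed evening→Eriksen, Thu morning→Wu, Thu afternoon→Novak, Thu evening→Novak, Fri morning→Eriksen+Tran, Fri afternoon→Costa.
Total: 46 + 16 + 56 + 76 + 36 + 56 + 46 + 16 + 16 + 56 + 76 + 36 = €532.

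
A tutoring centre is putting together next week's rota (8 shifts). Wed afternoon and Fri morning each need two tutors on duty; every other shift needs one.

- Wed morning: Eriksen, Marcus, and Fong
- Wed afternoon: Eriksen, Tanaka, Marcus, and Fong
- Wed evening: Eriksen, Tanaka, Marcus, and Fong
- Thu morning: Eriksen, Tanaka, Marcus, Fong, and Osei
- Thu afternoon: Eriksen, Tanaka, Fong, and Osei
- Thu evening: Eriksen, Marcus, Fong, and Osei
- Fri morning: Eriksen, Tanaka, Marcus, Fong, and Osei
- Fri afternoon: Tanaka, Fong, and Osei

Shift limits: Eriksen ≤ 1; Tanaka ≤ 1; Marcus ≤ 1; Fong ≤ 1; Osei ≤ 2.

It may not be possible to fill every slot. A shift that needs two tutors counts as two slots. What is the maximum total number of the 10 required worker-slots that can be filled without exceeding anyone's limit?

6

Total capacity across all tutors is 1+1+1+1+2 = 6, and 10 slots are needed, so at most 6 can be filled.
An assignment achieving 6: Wed morning→Eriksen, Wed afternoon→Marcus+Fong, Thu afternoon→Osei, Thu evening→Osei, Fri afternoon→Tanaka.
Loads: Eriksen 1/1, Tanaka 1/1, Marcus 1/1, Fong 1/1, Osei 2/2.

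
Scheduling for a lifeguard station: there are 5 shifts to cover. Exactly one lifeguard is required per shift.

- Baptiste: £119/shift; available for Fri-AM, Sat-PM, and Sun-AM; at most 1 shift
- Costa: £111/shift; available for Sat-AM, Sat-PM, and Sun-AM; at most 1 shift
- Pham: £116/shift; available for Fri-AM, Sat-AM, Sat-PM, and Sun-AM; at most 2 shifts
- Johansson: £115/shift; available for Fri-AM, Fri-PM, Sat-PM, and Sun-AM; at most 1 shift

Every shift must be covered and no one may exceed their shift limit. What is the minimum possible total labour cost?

£577

Fri-PM can only be covered by Johansson, so that assignment is forced.
Picking the cheapest available lifeguard for each shift independently would cost £563, but that ignores the shift limits.
An optimal schedule: Fri-AM→Baptiste, Fri-PM→Johansson, Sat-AM→Costa, Sat-PM→Pham, Sun-AM→Pham.
Total: 119 + 115 + 111 + 116 + 116 = £577.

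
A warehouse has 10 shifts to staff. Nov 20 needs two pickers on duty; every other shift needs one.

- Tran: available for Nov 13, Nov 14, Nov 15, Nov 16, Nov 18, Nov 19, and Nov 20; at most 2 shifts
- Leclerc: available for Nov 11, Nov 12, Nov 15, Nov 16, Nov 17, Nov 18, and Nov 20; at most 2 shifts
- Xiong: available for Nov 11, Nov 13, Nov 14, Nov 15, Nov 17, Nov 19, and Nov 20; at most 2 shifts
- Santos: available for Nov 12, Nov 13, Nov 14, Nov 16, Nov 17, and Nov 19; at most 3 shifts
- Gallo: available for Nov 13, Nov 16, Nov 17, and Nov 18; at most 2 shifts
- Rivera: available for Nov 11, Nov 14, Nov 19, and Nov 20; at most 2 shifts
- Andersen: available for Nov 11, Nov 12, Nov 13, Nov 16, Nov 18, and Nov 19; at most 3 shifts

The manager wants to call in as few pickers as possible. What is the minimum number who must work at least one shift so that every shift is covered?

11 slots to fill and no one can take more than 3, so at least ⌈11/3⌉ = 4 pickers are needed.
Any 4 pickers together have capacity at most 3+3+2+2 = 10 < 11 slots, so 4 can never suffice.
Tran, Leclerc, Xiong, Santos, and Gallo alone can cover everything: Nov 11→Leclerc, Nov 12→Leclerc, Nov 13→Santos, Nov 14→Tran, Nov 15→Xiong, Nov 16→Santos, Nov 17→Gallo, Nov 18→Gallo, Nov 19→Santos, Nov 20→Tran+Xiong.

5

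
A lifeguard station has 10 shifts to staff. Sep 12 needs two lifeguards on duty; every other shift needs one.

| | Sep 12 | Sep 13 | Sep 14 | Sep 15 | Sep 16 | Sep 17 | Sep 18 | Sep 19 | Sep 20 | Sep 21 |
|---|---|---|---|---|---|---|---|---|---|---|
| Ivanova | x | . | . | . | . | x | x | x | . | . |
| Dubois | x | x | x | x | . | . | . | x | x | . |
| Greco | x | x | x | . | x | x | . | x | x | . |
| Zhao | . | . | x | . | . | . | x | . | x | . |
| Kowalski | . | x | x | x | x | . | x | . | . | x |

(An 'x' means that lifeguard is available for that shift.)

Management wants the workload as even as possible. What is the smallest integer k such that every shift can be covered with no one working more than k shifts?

3

With 5 lifeguards and 11 worker-slots to fill, someone must work at least ⌈11/5⌉ = 3 shifts, so k ≥ 3.
k = 3 works: Sep 12→Ivanova+Dubois, Sep 13→Dubois, Sep 14→Zhao, Sep 15→Dubois, Sep 16→Greco, Sep 17→Ivanova, Sep 18→Ivanova, Sep 19→Greco, Sep 20→Greco, Sep 21→Kowalski.
Loads: Ivanova 3, Dubois 3, Greco 3, Zhao 1, Kowalski 1 — all ≤ 3.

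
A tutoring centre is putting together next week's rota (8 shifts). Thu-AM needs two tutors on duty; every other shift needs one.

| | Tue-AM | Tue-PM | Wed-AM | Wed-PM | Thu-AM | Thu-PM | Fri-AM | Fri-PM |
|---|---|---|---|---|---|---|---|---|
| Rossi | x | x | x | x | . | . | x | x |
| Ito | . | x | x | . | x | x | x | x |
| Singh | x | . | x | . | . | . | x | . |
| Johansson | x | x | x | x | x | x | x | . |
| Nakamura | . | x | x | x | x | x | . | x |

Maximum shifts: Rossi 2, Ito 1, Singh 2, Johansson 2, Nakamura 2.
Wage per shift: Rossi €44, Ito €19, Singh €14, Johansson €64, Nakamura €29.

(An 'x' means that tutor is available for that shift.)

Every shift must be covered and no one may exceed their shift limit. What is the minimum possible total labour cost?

Picking the cheapest available tutor for each shift independently would cost €176, but that ignores the shift limits.
An optimal schedule: Tue-AM→Rossi, Tue-PM→Nakamura, Wed-AM→Singh, Wed-PM→Rossi, Thu-AM→Ito+Johansson, Thu-PM→Johansson, Fri-AM→Singh, Fri-PM→Nakamura.
Total: 44 + 29 + 14 + 44 + 19 + 64 + 64 + 14 + 29 = €321.

€321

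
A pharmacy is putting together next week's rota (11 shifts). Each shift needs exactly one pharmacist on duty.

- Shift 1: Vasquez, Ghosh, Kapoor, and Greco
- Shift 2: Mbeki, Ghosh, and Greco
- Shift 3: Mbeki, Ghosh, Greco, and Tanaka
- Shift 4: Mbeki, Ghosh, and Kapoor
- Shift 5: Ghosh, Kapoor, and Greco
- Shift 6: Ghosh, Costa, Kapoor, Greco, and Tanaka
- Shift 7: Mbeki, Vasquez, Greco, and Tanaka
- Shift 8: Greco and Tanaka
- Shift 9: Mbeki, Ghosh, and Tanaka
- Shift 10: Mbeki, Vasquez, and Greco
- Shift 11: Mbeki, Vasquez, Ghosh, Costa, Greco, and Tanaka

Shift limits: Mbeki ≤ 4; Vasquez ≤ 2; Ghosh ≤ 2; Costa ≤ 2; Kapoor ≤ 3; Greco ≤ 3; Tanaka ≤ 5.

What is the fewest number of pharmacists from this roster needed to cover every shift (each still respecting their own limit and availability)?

11 slots to fill and no one can take more than 5, so at least ⌈11/5⌉ = 3 pharmacists are needed.
Mbeki, Ghosh, and Tanaka alone can cover everything: Shift 1→Ghosh, Shift 2→Mbeki, Shift 3→Tanaka, Shift 4→Mbeki, Shift 5→Ghosh, Shift 6→Tanaka, Shift 7→Mbeki, Shift 8→Tanaka, Shift 9→Tanaka, Shift 10→Mbeki, Shift 11→Tanaka.

3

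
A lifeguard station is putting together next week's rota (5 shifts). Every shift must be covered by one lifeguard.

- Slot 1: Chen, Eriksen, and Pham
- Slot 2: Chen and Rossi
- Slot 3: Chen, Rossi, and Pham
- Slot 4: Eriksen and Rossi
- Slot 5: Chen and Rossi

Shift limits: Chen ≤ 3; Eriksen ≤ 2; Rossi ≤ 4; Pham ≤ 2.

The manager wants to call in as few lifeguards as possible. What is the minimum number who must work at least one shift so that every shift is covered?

2

5 slots to fill and no one can take more than 4, so at least ⌈5/4⌉ = 2 lifeguards are needed.
Chen and Eriksen alone can cover everything: Slot 1→Eriksen, Slot 2→Chen, Slot 3→Chen, Slot 4→Eriksen, Slot 5→Chen.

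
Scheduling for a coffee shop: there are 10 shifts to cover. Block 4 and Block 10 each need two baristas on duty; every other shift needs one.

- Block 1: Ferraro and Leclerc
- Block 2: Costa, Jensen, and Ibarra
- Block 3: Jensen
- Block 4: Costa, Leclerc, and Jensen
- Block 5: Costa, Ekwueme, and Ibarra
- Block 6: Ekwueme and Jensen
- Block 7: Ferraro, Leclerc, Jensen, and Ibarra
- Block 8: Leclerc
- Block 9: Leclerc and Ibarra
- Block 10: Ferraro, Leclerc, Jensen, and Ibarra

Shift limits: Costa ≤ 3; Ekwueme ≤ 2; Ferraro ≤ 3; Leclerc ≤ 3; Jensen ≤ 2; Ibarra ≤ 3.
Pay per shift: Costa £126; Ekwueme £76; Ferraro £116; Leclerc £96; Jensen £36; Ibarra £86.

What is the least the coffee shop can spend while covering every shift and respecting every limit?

£1002

Block 3 can only be covered by Jensen, so that assignment is forced.
Block 8 can only be covered by Leclerc, so that assignment is forced.
Picking the cheapest available barista for each shift independently would cost £752, but that ignores the shift limits.
An optimal schedule: Block 1→Leclerc, Block 2→Ibarra, Block 3→Jensen, Block 4→Jensen+Leclerc, Block 5→Ekwueme, Block 6→Ekwueme, Block 7→Ferraro, Block 8→Leclerc, Block 9→Ibarra, Block 10→Ibarra+Ferraro.
Total: 96 + 86 + 36 + 36 + 96 + 76 + 76 + 116 + 96 + 86 + 86 + 116 = £1002.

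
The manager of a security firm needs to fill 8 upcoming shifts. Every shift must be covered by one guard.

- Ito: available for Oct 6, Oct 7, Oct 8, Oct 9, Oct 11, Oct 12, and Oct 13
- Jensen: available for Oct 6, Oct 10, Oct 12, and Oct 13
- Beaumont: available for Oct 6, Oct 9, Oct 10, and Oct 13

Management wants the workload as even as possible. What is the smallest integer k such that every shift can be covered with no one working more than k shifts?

3

With 3 guards and 8 worker-slots to fill, someone must work at least ⌈8/3⌉ = 3 shifts, so k ≥ 3.
k = 3 works: Oct 6→Jensen, Oct 7→Ito, Oct 8→Ito, Oct 9→Beaumont, Oct 10→Jensen, Oct 11→Ito, Oct 12→Jensen, Oct 13→Beaumont.
Loads: Ito 3, Jensen 3, Beaumont 2 — all ≤ 3.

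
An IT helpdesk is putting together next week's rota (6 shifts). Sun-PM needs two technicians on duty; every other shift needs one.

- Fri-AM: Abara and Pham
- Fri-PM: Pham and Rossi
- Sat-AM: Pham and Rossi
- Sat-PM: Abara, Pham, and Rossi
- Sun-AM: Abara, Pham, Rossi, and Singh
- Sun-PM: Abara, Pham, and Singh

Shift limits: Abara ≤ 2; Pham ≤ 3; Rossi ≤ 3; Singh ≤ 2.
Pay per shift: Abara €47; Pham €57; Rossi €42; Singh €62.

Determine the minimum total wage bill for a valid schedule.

€334

Picking the cheapest available technician for each shift independently would cost €319, but that ignores the shift limits.
An optimal schedule: Fri-AM→Abara, Fri-PM→Rossi, Sat-AM→Rossi, Sat-PM→Rossi, Sun-AM→Pham, Sun-PM→Abara+Pham.
Total: 47 + 42 + 42 + 42 + 57 + 47 + 57 = €334.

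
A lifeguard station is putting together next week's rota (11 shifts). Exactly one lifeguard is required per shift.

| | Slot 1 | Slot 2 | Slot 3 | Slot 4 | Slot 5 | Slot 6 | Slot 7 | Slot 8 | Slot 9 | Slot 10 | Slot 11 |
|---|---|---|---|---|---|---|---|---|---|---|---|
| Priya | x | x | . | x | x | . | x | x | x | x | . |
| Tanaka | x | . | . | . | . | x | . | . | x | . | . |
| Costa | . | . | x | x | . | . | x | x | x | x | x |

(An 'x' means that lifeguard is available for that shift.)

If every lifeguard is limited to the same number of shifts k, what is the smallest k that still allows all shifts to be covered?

4

With 3 lifeguards and 11 worker-slots to fill, someone must work at least ⌈11/3⌉ = 4 shifts, so k ≥ 4.
k = 4 works: Slot 1→Tanaka, Slot 2→Priya, Slot 3→Costa, Slot 4→Priya, Slot 5→Priya, Slot 6→Tanaka, Slot 7→Priya, Slot 8→Costa, Slot 9→Tanaka, Slot 10→Costa, Slot 11→Costa.
Loads: Priya 4, Tanaka 3, Costa 4 — all ≤ 4.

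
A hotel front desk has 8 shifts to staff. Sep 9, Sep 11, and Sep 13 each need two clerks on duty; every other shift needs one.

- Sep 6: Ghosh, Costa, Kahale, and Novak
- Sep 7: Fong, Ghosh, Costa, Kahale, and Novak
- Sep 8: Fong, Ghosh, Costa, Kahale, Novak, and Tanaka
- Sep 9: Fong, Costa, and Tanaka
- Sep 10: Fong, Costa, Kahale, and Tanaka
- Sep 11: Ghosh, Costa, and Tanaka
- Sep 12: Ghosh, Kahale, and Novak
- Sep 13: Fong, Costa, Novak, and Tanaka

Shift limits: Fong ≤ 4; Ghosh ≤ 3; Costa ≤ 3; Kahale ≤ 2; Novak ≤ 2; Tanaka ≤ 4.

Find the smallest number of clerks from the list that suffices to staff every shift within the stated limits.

11 slots to fill and no one can take more than 4, so at least ⌈11/4⌉ = 3 clerks are needed.
Fong, Ghosh, and Tanaka alone can cover everything: Sep 6→Ghosh, Sep 7→Fong, Sep 8→Tanaka, Sep 9→Fong+Tanaka, Sep 10→Fong, Sep 11→Ghosh+Tanaka, Sep 12→Ghosh, Sep 13→Fong+Tanaka.

3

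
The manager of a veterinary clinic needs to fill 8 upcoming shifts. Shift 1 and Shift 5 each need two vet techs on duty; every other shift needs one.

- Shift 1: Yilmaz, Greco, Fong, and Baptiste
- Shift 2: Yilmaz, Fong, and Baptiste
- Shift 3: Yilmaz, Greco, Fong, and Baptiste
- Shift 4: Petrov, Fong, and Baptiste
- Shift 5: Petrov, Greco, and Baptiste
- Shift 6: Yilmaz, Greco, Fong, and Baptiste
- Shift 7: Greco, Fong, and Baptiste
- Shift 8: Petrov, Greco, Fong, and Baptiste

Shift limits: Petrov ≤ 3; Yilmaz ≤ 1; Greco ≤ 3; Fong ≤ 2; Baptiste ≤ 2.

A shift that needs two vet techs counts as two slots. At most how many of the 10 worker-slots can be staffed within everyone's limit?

10

Total capacity across all vet techs is 3+1+3+2+2 = 11, and 10 slots are needed, so at most 10 can be filled.
An assignment achieving 10: Shift 1→Greco+Fong, Shift 2→Yilmaz, Shift 3→Fong, Shift 4→Petrov, Shift 5→Petrov+Greco, Shift 6→Baptiste, Shift 7→Greco, Shift 8→Petrov.
Loads: Petrov 3/3, Yilmaz 1/1, Greco 3/3, Fong 2/2, Baptiste 1/2.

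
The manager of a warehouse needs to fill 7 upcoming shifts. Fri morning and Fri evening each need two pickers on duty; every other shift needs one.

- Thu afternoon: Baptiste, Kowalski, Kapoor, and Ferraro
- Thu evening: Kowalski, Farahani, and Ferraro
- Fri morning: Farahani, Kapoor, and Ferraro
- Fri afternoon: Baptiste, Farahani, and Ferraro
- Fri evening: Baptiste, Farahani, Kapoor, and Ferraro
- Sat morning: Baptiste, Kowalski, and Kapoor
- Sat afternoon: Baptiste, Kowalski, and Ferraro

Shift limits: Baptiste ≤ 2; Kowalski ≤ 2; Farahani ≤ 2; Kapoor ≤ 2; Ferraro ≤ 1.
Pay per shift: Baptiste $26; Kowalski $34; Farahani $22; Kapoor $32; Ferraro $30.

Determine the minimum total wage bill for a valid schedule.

$258

Picking the cheapest available picker for each shift independently would cost $222, but that ignores the shift limits.
An optimal schedule: Thu afternoon→Kapoor, Thu evening→Kowalski, Fri morning→Farahani+Kapoor, Fri afternoon→Baptiste, Fri evening→Farahani+Ferraro, Sat morning→Baptiste, Sat afternoon→Kowalski.
Total: 32 + 34 + 22 + 32 + 26 + 22 + 30 + 26 + 34 = $258.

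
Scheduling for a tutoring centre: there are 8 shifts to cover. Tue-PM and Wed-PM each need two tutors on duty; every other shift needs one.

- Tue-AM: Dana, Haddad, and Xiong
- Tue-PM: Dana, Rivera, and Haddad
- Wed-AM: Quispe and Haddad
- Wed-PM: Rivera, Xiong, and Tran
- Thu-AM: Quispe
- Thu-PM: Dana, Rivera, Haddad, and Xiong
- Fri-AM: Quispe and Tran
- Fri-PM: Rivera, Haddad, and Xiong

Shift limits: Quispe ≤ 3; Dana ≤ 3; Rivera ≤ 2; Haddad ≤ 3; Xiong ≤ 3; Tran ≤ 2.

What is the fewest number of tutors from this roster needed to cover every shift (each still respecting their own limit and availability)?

10 slots to fill and no one can take more than 3, so at least ⌈10/3⌉ = 4 tutors are needed.
Quispe, Dana, Rivera, and Xiong alone can cover everything: Tue-AM→Dana, Tue-PM→Dana+Rivera, Wed-AM→Quispe, Wed-PM→Rivera+Xiong, Thu-AM→Quispe, Thu-PM→Dana, Fri-AM→Quispe, Fri-PM→Xiong.

4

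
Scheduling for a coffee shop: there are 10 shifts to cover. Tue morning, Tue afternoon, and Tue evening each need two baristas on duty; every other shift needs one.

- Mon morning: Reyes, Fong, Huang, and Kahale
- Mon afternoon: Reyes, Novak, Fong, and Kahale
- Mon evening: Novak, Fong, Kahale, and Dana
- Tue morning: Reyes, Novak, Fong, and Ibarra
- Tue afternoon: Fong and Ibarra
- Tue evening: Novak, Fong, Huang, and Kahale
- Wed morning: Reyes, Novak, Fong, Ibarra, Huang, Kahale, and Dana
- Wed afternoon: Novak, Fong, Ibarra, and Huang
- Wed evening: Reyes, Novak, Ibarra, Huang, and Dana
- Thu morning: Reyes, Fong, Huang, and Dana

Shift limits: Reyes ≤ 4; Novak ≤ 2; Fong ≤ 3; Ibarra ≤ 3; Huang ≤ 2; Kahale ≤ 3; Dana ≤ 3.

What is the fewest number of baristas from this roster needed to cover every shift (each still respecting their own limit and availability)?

13 slots to fill and no one can take more than 4, so at least ⌈13/4⌉ = 4 baristas are needed.
Reyes, Fong, Ibarra, and Kahale alone can cover everything: Mon morning→Reyes, Mon afternoon→Kahale, Mon evening→Fong, Tue morning→Reyes+Ibarra, Tue afternoon→Fong+Ibarra, Tue evening→Fong+Kahale, Wed morning→Kahale, Wed afternoon→Ibarra, Wed evening→Reyes, Thu morning→Reyes.

4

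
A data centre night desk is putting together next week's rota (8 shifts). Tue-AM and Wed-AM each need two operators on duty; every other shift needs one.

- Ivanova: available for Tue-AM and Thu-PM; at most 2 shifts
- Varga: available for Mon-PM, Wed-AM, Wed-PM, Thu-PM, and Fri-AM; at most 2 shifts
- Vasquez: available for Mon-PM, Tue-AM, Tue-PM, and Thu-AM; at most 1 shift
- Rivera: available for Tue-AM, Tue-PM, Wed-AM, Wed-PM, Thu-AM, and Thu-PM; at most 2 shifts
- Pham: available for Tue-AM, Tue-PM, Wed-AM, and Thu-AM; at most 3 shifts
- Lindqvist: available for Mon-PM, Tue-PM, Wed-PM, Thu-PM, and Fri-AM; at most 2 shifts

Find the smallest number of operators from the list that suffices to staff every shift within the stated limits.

5

10 slots to fill and no one can take more than 3, so at least ⌈10/3⌉ = 4 operators are needed.
Any 4 operators together have capacity at most 3+2+2+2 = 9 < 10 slots, so 4 can never suffice.
Ivanova, Varga, Vasquez, Rivera, and Pham alone can cover everything: Mon-PM→Varga, Tue-AM→Ivanova+Pham, Tue-PM→Vasquez, Wed-AM→Rivera+Pham, Wed-PM→Rivera, Thu-AM→Pham, Thu-PM→Ivanova, Fri-AM→Varga.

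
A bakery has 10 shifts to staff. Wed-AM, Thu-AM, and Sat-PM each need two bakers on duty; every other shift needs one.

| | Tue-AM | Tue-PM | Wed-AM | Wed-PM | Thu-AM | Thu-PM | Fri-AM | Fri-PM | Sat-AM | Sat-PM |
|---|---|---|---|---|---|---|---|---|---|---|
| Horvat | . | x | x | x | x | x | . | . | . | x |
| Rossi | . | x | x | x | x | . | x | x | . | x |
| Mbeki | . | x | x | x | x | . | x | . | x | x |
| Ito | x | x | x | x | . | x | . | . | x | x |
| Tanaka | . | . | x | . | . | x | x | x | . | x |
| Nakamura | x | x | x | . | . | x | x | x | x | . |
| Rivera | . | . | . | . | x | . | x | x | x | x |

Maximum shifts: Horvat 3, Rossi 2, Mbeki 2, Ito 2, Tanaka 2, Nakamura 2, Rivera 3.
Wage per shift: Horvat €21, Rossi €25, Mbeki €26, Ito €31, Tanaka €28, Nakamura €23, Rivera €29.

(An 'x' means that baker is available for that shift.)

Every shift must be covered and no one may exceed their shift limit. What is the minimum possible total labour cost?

€325

Picking the cheapest available baker for each shift independently would cost €291, but that ignores the shift limits.
An optimal schedule: Tue-AM→Nakamura, Tue-PM→Horvat, Wed-AM→Mbeki+Tanaka, Wed-PM→Horvat, Thu-AM→Rossi+Rivera, Thu-PM→Horvat, Fri-AM→Rossi, Fri-PM→Nakamura, Sat-AM→Mbeki, Sat-PM→Tanaka+Rivera.
Total: 23 + 21 + 26 + 28 + 21 + 25 + 29 + 21 + 25 + 23 + 26 + 28 + 29 = €325.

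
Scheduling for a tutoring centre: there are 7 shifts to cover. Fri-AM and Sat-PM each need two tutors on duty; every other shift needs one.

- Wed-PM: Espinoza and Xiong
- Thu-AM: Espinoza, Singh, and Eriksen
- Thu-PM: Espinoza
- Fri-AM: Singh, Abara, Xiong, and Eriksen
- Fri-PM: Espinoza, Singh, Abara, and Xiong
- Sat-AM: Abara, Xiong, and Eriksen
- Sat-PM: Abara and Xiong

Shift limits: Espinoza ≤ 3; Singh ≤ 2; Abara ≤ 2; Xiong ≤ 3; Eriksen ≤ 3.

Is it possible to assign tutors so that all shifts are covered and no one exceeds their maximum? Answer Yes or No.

Thu-PM can only be covered by Espinoza, so that assignment is forced.
Sat-PM can only be covered by Abara and Xiong, so that assignment is forced.
One valid schedule: Wed-PM→Espinoza, Thu-AM→Espinoza, Thu-PM→Espinoza, Fri-AM→Singh+Xiong, Fri-PM→Singh, Sat-AM→Abara, Sat-PM→Abara+Xiong.
Loads: Espinoza 3/3, Singh 2/2, Abara 2/2, Xiong 2/3, Eriksen 0/3 — all within limits.

Yes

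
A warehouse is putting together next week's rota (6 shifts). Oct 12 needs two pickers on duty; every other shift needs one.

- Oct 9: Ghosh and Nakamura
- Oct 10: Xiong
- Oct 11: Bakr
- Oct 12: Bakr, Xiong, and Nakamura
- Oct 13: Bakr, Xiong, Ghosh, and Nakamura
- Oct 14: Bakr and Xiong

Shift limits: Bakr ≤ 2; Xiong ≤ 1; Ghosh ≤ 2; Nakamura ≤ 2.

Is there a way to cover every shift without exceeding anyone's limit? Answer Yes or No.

No

Total capacity is 7 and 7 slots are needed, so capacity alone doesn't rule it out.
Shifts {Oct 10, Oct 11, Oct 12, Oct 14} need 5 worker-slots in total, but the pickers available for any of those shifts (Bakr, Xiong, and Nakamura) can supply at most 4 among them. So no valid schedule exists.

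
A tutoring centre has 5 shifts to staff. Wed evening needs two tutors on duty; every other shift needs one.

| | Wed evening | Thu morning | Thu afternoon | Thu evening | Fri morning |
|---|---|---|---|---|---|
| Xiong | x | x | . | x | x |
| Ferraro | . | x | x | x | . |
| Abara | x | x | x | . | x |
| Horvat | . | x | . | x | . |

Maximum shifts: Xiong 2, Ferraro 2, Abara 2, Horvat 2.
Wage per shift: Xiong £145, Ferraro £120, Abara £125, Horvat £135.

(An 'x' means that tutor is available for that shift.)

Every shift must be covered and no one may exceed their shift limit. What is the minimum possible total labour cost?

Wed evening can only be covered by Xiong and Abara, so that assignment is forced.
Picking the cheapest available tutor for each shift independently would cost £755, but that ignores the shift limits.
An optimal schedule: Wed evening→Abara+Xiong, Thu morning→Horvat, Thu afternoon→Ferraro, Thu evening→Ferraro, Fri morning→Abara.
Total: 125 + 145 + 135 + 120 + 120 + 125 = £770.

£770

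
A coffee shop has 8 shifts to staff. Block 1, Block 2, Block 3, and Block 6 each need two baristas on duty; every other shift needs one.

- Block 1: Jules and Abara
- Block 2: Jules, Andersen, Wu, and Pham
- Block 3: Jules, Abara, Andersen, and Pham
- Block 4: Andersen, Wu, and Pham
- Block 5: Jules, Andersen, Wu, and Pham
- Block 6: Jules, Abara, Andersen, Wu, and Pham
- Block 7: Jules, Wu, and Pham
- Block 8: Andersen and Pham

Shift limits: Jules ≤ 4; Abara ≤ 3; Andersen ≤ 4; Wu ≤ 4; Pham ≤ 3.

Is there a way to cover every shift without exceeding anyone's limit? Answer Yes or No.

Block 1 can only be covered by Jules and Abara, so that assignment is forced.
One valid schedule: Block 1→Jules+Abara, Block 2→Jules+Andersen, Block 3→Abara+Andersen, Block 4→Andersen, Block 5→Jules, Block 6→Abara+Wu, Block 7→Jules, Block 8→Andersen.
Loads: Jules 4/4, Abara 3/3, Andersen 4/4, Wu 1/4, Pham 0/3 — all within limits.

Yes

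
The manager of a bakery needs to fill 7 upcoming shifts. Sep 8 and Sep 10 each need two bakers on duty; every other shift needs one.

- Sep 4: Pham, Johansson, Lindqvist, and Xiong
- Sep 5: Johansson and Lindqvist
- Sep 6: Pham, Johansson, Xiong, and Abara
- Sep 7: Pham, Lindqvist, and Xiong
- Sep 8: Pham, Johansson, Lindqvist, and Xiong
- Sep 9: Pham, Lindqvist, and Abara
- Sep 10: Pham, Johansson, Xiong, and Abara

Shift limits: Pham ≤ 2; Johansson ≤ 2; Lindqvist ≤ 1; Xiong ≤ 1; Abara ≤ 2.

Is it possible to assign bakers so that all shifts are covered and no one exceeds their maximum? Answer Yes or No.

No

Total capacity is 2+2+1+1+2 = 8 but 9 worker-slots are needed — infeasible.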